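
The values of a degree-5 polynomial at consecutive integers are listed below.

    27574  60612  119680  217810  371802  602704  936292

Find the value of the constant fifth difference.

480

D1: 33038, 59068, 98130, 153992, 230902, 333588
D2: 26030, 39062, 55862, 76910, 102686
D3: 13032, 16800, 21048, 25776
D4: 3768, 4248, 4728
D5: 480, 480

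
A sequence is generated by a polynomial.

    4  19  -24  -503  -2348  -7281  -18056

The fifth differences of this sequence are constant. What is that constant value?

D1: 15, -43, -479, -1845, -4933, -10775
D2: -58, -436, -1366, -3088, -5842
D3: -378, -930, -1722, -2754
D4: -552, -792, -1032
D5: -240, -240

-240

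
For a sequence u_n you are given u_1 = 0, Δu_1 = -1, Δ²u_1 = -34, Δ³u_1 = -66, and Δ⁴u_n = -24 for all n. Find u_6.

-1125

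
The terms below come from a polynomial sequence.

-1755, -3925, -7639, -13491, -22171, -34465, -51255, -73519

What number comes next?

-2170  -3714  -5852  -8680  -12294  -16790  -22264
-1544  -2138  -2828  -3614  -4496  -5474
-594  -690  -786  -882  -978
-96  -96  -96  -96
Fourth differences constant at -96.
-978 − 96 = -1074;  -5474 − 1074 = -6548;  -22264 − 6548 = -28812;  -73519 − 28812 = -102331

-102331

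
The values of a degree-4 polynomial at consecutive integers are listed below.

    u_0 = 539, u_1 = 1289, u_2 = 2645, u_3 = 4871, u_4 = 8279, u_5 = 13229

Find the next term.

20129

Δ: 750, 1356, 2226, 3408, 4950
Δ²: 606, 870, 1182, 1542
Δ³: 264, 312, 360
Δ⁴: 48, 48
Fourth differences constant at 48.
360 + 48 = 408;  1542 + 408 = 1950;  4950 + 1950 = 6900;  13229 + 6900 = 20129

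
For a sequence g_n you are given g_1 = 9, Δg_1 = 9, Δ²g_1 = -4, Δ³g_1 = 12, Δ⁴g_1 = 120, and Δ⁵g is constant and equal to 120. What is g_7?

2763

Build the table forward from the leading diagonal:
D5: 120  120  120  120  120  120  120
D4: 120  240  360  480  600  720  840
D3: 12  132  372  732  1212  1812  2532
D2: -4  8  140  512  1244  2456  4268
D1: 9  5  13  153  665  1909  4365
g: 9  18  23  36  189  854  2763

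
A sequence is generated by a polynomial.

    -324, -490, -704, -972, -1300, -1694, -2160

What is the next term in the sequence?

-2704

-166, -214, -268, -328, -394, -466
-48, -54, -60, -66, -72
-6, -6, -6, -6
Third differences constant at -6.
-72 − 6 = -78;  -466 − 78 = -544;  -2160 − 544 = -2704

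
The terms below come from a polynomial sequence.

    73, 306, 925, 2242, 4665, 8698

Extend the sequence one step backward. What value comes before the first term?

Δ: 233  619  1317  2423  4033
Δ²: 386  698  1106  1610
Δ³: 312  408  504
Δ⁴: 96  96
The fourth differences are constant at 96.
Work back: 312 − 96 = 216;  386 − 216 = 170;  233 − 170 = 63;  73 − 63 = 10

10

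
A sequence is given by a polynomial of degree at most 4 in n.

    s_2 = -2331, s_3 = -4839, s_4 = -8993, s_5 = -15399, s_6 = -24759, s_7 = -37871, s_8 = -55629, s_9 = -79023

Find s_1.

-959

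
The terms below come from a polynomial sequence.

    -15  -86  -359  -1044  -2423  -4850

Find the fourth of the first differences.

-1379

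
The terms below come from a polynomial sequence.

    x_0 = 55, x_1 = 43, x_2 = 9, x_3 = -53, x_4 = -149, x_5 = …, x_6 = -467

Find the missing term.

Using the first 5 terms:
First differences: -12, -34, -62, -96
Second differences: -22, -28, -34
Third differences: -6, -6
Constant third difference = -6.
Extend forward: -34 − 6 = -40;  -96 − 40 = -136;  -149 − 136 = -285

-285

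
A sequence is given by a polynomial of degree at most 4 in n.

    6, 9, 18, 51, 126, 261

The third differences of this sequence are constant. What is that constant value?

18

Δ: 3, 9, 33, 75, 135
Δ²: 6, 24, 42, 60
Δ³: 18, 18, 18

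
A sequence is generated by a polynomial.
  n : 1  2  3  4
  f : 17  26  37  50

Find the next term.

65

D1: 9  11  13
D2: 2  2
The second differences are constant (2).
13 + 2 = 15;  50 + 15 = 65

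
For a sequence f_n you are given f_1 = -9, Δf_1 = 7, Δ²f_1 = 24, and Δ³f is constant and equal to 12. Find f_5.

211

Build the table forward from the leading diagonal:
Third differences: 12  12  12  12  12
Second differences: 24  36  48  60  72
First differences: 7  31  67  115  175
f: -9  -2  29  96  211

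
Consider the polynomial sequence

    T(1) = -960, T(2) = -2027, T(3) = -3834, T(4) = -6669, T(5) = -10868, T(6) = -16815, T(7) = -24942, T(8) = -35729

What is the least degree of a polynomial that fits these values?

First differences: -1067, -1807, -2835, -4199, -5947, -8127, -10787
Second differences: -740, -1028, -1364, -1748, -2180, -2660
Third differences: -288, -336, -384, -432, -480
Fourth differences: -48, -48, -48, -48
The fourth differences are constant, so the polynomial has degree 4.

4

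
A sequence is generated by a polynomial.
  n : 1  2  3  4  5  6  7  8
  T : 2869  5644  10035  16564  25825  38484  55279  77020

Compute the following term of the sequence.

D1: 2775  4391  6529  9261  12659  16795  21741
D2: 1616  2138  2732  3398  4136  4946
D3: 522  594  666  738  810
D4: 72  72  72  72
Constant fourth difference = 72, so extend:
810 + 72 = 882;  4946 + 882 = 5828;  21741 + 5828 = 27569;  77020 + 27569 = 104589

104589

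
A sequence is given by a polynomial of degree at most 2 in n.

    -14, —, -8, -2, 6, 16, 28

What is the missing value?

-12

Using the last 5 terms:
Δ: 6  8  10  12
Δ²: 2  2  2
Constant second difference = 2.
Extend backward: 6 − 2 = 4;  -8 − 4 = -12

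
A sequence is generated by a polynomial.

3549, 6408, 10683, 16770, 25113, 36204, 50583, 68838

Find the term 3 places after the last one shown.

153459

First differences: 2859  4275  6087  8343  11091  14379  18255
Second differences: 1416  1812  2256  2748  3288  3876
Third differences: 396  444  492  540  588
Fourth differences: 48  48  48  48
Fourth differences constant at 48.
588 + 48 = 636;  3876 + 636 = 4512;  18255 + 4512 = 22767;  68838 + 22767 = 91605
636 + 48 = 684;  4512 + 684 = 5196;  22767 + 5196 = 27963;  91605 + 27963 = 119568
684 + 48 = 732;  5196 + 732 = 5928;  27963 + 5928 = 33891;  119568 + 33891 = 153459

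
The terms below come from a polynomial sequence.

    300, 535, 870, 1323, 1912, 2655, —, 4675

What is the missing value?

Using the first 6 terms:
Δ: 235, 335, 453, 589, 743
Δ²: 100, 118, 136, 154
Δ³: 18, 18, 18
Constant third difference = 18.
Extend forward: 154 + 18 = 172;  743 + 172 = 915;  2655 + 915 = 3570

3570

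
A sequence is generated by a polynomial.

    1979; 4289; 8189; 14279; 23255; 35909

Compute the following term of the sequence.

53129

2310  3900  6090  8976  12654
1590  2190  2886  3678
600  696  792
96  96
The fourth differences are constant (96).
792 + 96 = 888;  3678 + 888 = 4566;  12654 + 4566 = 17220;  35909 + 17220 = 53129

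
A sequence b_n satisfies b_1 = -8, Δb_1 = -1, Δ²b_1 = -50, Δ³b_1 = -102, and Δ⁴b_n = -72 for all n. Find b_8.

Build the table forward from the leading diagonal:
D4: -72, -72, -72, -72, -72, -72, -72, -72
D3: -102, -174, -246, -318, -390, -462, -534, -606
D2: -50, -152, -326, -572, -890, -1280, -1742, -2276
D1: -1, -51, -203, -529, -1101, -1991, -3271, -5013
b: -8, -9, -60, -263, -792, -1893, -3884, -7155

-7155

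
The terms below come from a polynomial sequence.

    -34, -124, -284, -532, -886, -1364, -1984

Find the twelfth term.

-7844

-90 , -160 , -248 , -354 , -478 , -620
-70 , -88 , -106 , -124 , -142
-18 , -18 , -18 , -18
Constant third difference = -18, so extend:
-142 − 18 = -160;  -620 − 160 = -780;  -1984 − 780 = -2764
-160 − 18 = -178;  -780 − 178 = -958;  -2764 − 958 = -3722
-178 − 18 = -196;  -958 − 196 = -1154;  -3722 − 1154 = -4876
-196 − 18 = -214;  -1154 − 214 = -1368;  -4876 − 1368 = -6244
-214 − 18 = -232;  -1368 − 232 = -1600;  -6244 − 1600 = -7844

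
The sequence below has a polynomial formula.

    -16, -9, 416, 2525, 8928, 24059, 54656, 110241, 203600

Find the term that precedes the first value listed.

-7

D1: 7, 425, 2109, 6403, 15131, 30597, 55585, 93359
D2: 418, 1684, 4294, 8728, 15466, 24988, 37774
D3: 1266, 2610, 4434, 6738, 9522, 12786
D4: 1344, 1824, 2304, 2784, 3264
D5: 480, 480, 480, 480
The fifth differences are constant at 480.
Work back: 1344 − 480 = 864;  1266 − 864 = 402;  418 − 402 = 16;  7 − 16 = -9;  -16 + 9 = -7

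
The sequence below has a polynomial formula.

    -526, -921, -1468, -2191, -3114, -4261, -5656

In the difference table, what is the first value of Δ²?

D1: -395, -547, -723, -923, -1147, -1395
D2: -152, -176, -200, -224, -248
D3: -24, -24, -24, -24

-152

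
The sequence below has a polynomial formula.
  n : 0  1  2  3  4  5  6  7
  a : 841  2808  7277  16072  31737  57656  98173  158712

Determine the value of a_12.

D1: 1967, 4469, 8795, 15665, 25919, 40517, 60539
D2: 2502, 4326, 6870, 10254, 14598, 20022
D3: 1824, 2544, 3384, 4344, 5424
D4: 720, 840, 960, 1080
D5: 120, 120, 120
Fifth differences constant at 120.
1080 + 120 = 1200;  5424 + 1200 = 6624;  20022 + 6624 = 26646;  60539 + 26646 = 87185;  158712 + 87185 = 245897
1200 + 120 = 1320;  6624 + 1320 = 7944;  26646 + 7944 = 34590;  87185 + 34590 = 121775;  245897 + 121775 = 367672
1320 + 120 = 1440;  7944 + 1440 = 9384;  34590 + 9384 = 43974;  121775 + 43974 = 165749;  367672 + 165749 = 533421
1440 + 120 = 1560;  9384 + 1560 = 10944;  43974 + 10944 = 54918;  165749 + 54918 = 220667;  533421 + 220667 = 754088
1560 + 120 = 1680;  10944 + 1680 = 12624;  54918 + 12624 = 67542;  220667 + 67542 = 288209;  754088 + 288209 = 1042297

1042297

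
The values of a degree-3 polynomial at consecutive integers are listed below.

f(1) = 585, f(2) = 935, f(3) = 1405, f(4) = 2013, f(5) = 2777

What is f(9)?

7753

First differences: 350, 470, 608, 764
Second differences: 120, 138, 156
Third differences: 18, 18
The third differences are constant (18).
156 + 18 = 174;  764 + 174 = 938;  2777 + 938 = 3715
174 + 18 = 192;  938 + 192 = 1130;  3715 + 1130 = 4845
192 + 18 = 210;  1130 + 210 = 1340;  4845 + 1340 = 6185
210 + 18 = 228;  1340 + 228 = 1568;  6185 + 1568 = 7753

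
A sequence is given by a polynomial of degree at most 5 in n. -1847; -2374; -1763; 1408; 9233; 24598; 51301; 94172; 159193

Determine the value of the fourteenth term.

Δ: -527  611  3171  7825  15365  26703  42871  65021
Δ²: 1138  2560  4654  7540  11338  16168  22150
Δ³: 1422  2094  2886  3798  4830  5982
Δ⁴: 672  792  912  1032  1152
Δ⁵: 120  120  120  120
The fifth differences are constant (120).
1152 + 120 = 1272;  5982 + 1272 = 7254;  22150 + 7254 = 29404;  65021 + 29404 = 94425;  159193 + 94425 = 253618
1272 + 120 = 1392;  7254 + 1392 = 8646;  29404 + 8646 = 38050;  94425 + 38050 = 132475;  253618 + 132475 = 386093
1392 + 120 = 1512;  8646 + 1512 = 10158;  38050 + 10158 = 48208;  132475 + 48208 = 180683;  386093 + 180683 = 566776
1512 + 120 = 1632;  10158 + 1632 = 11790;  48208 + 11790 = 59998;  180683 + 59998 = 240681;  566776 + 240681 = 807457
1632 + 120 = 1752;  11790 + 1752 = 13542;  59998 + 13542 = 73540;  240681 + 73540 = 314221;  807457 + 314221 = 1121678

1121678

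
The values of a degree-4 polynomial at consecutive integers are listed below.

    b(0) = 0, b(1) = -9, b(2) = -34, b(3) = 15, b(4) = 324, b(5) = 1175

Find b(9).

18999

-9  -25  49  309  851
-16  74  260  542
90  186  282
96  96
Constant fourth difference = 96, so extend:
282 + 96 = 378;  542 + 378 = 920;  851 + 920 = 1771;  1175 + 1771 = 2946
378 + 96 = 474;  920 + 474 = 1394;  1771 + 1394 = 3165;  2946 + 3165 = 6111
474 + 96 = 570;  1394 + 570 = 1964;  3165 + 1964 = 5129;  6111 + 5129 = 11240
570 + 96 = 666;  1964 + 666 = 2630;  5129 + 2630 = 7759;  11240 + 7759 = 18999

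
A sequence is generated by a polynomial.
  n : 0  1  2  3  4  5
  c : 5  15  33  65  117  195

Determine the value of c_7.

10  18  32  52  78
8  14  20  26
6  6  6
Third differences constant at 6.
26 + 6 = 32;  78 + 32 = 110;  195 + 110 = 305
32 + 6 = 38;  110 + 38 = 148;  305 + 148 = 453

453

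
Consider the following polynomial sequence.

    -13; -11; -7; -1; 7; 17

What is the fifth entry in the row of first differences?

Δ: 2, 4, 6, 8, 10
Δ²: 2, 2, 2, 2

10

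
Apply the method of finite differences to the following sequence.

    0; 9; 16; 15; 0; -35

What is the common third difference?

-6

Δ: 9, 7, -1, -15, -35
Δ²: -2, -8, -14, -20
Δ³: -6, -6, -6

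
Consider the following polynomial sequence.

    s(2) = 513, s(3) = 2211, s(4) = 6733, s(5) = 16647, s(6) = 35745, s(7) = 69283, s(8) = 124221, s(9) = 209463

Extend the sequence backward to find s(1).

First differences: 1698  4522  9914  19098  33538  54938  85242
Second differences: 2824  5392  9184  14440  21400  30304
Third differences: 2568  3792  5256  6960  8904
Fourth differences: 1224  1464  1704  1944
Fifth differences: 240  240  240
The fifth differences are constant at 240.
Work back: 1224 − 240 = 984;  2568 − 984 = 1584;  2824 − 1584 = 1240;  1698 − 1240 = 458;  513 − 458 = 55

55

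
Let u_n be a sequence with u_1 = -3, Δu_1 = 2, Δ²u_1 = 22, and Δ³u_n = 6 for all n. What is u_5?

Build the table forward from the leading diagonal:
Δ³: 6, 6, 6, 6, 6
Δ²: 22, 28, 34, 40, 46
Δ: 2, 24, 52, 86, 126
u: -3, -1, 23, 75, 161

161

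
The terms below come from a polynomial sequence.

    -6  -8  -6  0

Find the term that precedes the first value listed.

0

-2, 2, 6
4, 4
The second differences are constant at 4.
Work back: -2 − 4 = -6;  -6 + 6 = 0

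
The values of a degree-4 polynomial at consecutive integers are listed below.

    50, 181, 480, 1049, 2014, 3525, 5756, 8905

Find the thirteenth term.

47030

Δ: 131, 299, 569, 965, 1511, 2231, 3149
Δ²: 168, 270, 396, 546, 720, 918
Δ³: 102, 126, 150, 174, 198
Δ⁴: 24, 24, 24, 24
The fourth differences are constant (24).
198 + 24 = 222;  918 + 222 = 1140;  3149 + 1140 = 4289;  8905 + 4289 = 13194
222 + 24 = 246;  1140 + 246 = 1386;  4289 + 1386 = 5675;  13194 + 5675 = 18869
246 + 24 = 270;  1386 + 270 = 1656;  5675 + 1656 = 7331;  18869 + 7331 = 26200
270 + 24 = 294;  1656 + 294 = 1950;  7331 + 1950 = 9281;  26200 + 9281 = 35481
294 + 24 = 318;  1950 + 318 = 2268;  9281 + 2268 = 11549;  35481 + 11549 = 47030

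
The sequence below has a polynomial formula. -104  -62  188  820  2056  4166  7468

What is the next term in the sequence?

D1: 42, 250, 632, 1236, 2110, 3302
D2: 208, 382, 604, 874, 1192
D3: 174, 222, 270, 318
D4: 48, 48, 48
Constant fourth difference = 48, so extend:
318 + 48 = 366;  1192 + 366 = 1558;  3302 + 1558 = 4860;  7468 + 4860 = 12328

12328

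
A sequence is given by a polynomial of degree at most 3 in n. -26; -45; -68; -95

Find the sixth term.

D1: -19 , -23 , -27
D2: -4 , -4
Constant second difference = -4, so extend:
-27 − 4 = -31;  -95 − 31 = -126
-31 − 4 = -35;  -126 − 35 = -161

-161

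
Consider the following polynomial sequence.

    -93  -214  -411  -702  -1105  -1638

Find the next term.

-121  -197  -291  -403  -533
-76  -94  -112  -130
-18  -18  -18
Third differences constant at -18.
-130 − 18 = -148;  -533 − 148 = -681;  -1638 − 681 = -2319

-2319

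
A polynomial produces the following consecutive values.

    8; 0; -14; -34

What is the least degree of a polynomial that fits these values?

2

First differences: -8, -14, -20
Second differences: -6, -6
The second differences are constant, so the polynomial has degree 2.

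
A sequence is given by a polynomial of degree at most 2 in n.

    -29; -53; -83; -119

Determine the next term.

D1: -24, -30, -36
D2: -6, -6
Constant second difference = -6, so extend:
-36 − 6 = -42;  -119 − 42 = -161

-161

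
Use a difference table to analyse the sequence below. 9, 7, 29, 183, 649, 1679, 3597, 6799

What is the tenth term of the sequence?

-2, 22, 154, 466, 1030, 1918, 3202
24, 132, 312, 564, 888, 1284
108, 180, 252, 324, 396
72, 72, 72, 72
Fourth differences constant at 72.
396 + 72 = 468;  1284 + 468 = 1752;  3202 + 1752 = 4954;  6799 + 4954 = 11753
468 + 72 = 540;  1752 + 540 = 2292;  4954 + 2292 = 7246;  11753 + 7246 = 18999

18999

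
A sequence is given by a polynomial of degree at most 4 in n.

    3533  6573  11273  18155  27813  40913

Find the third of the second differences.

D1: 3040, 4700, 6882, 9658, 13100
D2: 1660, 2182, 2776, 3442
D3: 522, 594, 666
D4: 72, 72

2776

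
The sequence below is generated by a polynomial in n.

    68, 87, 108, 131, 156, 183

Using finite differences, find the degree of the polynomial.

2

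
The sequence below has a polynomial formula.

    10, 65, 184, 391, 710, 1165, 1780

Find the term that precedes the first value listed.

-5

First differences: 55  119  207  319  455  615
Second differences: 64  88  112  136  160
Third differences: 24  24  24  24
The third differences are constant at 24.
Work back: 64 − 24 = 40;  55 − 40 = 15;  10 − 15 = -5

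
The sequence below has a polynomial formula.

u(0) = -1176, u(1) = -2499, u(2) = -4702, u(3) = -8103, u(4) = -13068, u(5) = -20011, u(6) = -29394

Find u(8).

-57568

Δ: -1323  -2203  -3401  -4965  -6943  -9383
Δ²: -880  -1198  -1564  -1978  -2440
Δ³: -318  -366  -414  -462
Δ⁴: -48  -48  -48
Fourth differences constant at -48.
-462 − 48 = -510;  -2440 − 510 = -2950;  -9383 − 2950 = -12333;  -29394 − 12333 = -41727
-510 − 48 = -558;  -2950 − 558 = -3508;  -12333 − 3508 = -15841;  -41727 − 15841 = -57568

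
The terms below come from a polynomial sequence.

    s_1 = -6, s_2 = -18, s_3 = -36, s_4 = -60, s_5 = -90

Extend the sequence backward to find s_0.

0

D1: -12  -18  -24  -30
D2: -6  -6  -6
The second differences are constant at -6.
Work back: -12 + 6 = -6;  -6 + 6 = 0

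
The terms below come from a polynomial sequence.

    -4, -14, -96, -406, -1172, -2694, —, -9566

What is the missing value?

Using the first 6 terms:
First differences: -10  -82  -310  -766  -1522
Second differences: -72  -228  -456  -756
Third differences: -156  -228  -300
Fourth differences: -72  -72
Constant fourth difference = -72.
Extend forward: -300 − 72 = -372;  -756 − 372 = -1128;  -1522 − 1128 = -2650;  -2694 − 2650 = -5344

-5344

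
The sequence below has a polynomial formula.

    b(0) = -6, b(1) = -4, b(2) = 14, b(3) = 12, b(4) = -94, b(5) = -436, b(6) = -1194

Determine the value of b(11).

First differences: 2  18  -2  -106  -342  -758
Second differences: 16  -20  -104  -236  -416
Third differences: -36  -84  -132  -180
Fourth differences: -48  -48  -48
Constant fourth difference = -48, so extend:
-180 − 48 = -228;  -416 − 228 = -644;  -758 − 644 = -1402;  -1194 − 1402 = -2596
-228 − 48 = -276;  -644 − 276 = -920;  -1402 − 920 = -2322;  -2596 − 2322 = -4918
-276 − 48 = -324;  -920 − 324 = -1244;  -2322 − 1244 = -3566;  -4918 − 3566 = -8484
-324 − 48 = -372;  -1244 − 372 = -1616;  -3566 − 1616 = -5182;  -8484 − 5182 = -13666
-372 − 48 = -420;  -1616 − 420 = -2036;  -5182 − 2036 = -7218;  -13666 − 7218 = -20884

-20884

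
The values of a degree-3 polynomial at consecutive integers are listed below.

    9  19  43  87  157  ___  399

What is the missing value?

259

Using the first 5 terms:
10, 24, 44, 70
14, 20, 26
6, 6
Constant third difference = 6.
Extend forward: 26 + 6 = 32;  70 + 32 = 102;  157 + 102 = 259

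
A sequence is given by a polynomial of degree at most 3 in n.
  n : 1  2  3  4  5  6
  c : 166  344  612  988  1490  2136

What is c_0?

D1: 178  268  376  502  646
D2: 90  108  126  144
D3: 18  18  18
The third differences are constant at 18.
Work back: 90 − 18 = 72;  178 − 72 = 106;  166 − 106 = 60

60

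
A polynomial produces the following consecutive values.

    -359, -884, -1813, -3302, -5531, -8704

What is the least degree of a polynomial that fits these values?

4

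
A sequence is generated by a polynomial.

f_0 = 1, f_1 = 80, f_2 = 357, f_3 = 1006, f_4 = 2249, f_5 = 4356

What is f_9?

Δ: 79, 277, 649, 1243, 2107
Δ²: 198, 372, 594, 864
Δ³: 174, 222, 270
Δ⁴: 48, 48
Fourth differences constant at 48.
270 + 48 = 318;  864 + 318 = 1182;  2107 + 1182 = 3289;  4356 + 3289 = 7645
318 + 48 = 366;  1182 + 366 = 1548;  3289 + 1548 = 4837;  7645 + 4837 = 12482
366 + 48 = 414;  1548 + 414 = 1962;  4837 + 1962 = 6799;  12482 + 6799 = 19281
414 + 48 = 462;  1962 + 462 = 2424;  6799 + 2424 = 9223;  19281 + 9223 = 28504

28504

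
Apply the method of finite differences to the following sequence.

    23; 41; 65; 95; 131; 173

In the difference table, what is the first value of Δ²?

6

Δ: 18, 24, 30, 36, 42
Δ²: 6, 6, 6, 6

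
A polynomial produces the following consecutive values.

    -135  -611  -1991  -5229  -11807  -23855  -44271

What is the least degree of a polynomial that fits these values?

First differences: -476, -1380, -3238, -6578, -12048, -20416
Second differences: -904, -1858, -3340, -5470, -8368
Third differences: -954, -1482, -2130, -2898
Fourth differences: -528, -648, -768
Fifth differences: -120, -120
The fifth differences are constant, so the polynomial has degree 5.

5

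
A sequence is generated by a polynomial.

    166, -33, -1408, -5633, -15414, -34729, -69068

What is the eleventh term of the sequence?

First differences: -199  -1375  -4225  -9781  -19315  -34339
Second differences: -1176  -2850  -5556  -9534  -15024
Third differences: -1674  -2706  -3978  -5490
Fourth differences: -1032  -1272  -1512
Fifth differences: -240  -240
The fifth differences are constant (-240).
-1512 − 240 = -1752;  -5490 − 1752 = -7242;  -15024 − 7242 = -22266;  -34339 − 22266 = -56605;  -69068 − 56605 = -125673
-1752 − 240 = -1992;  -7242 − 1992 = -9234;  -22266 − 9234 = -31500;  -56605 − 31500 = -88105;  -125673 − 88105 = -213778
-1992 − 240 = -2232;  -9234 − 2232 = -11466;  -31500 − 11466 = -42966;  -88105 − 42966 = -131071;  -213778 − 131071 = -344849
-2232 − 240 = -2472;  -11466 − 2472 = -13938;  -42966 − 13938 = -56904;  -131071 − 56904 = -187975;  -344849 − 187975 = -532824

-532824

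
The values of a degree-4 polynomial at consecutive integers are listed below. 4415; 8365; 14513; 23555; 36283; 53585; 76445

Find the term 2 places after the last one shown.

143255

D1: 3950  6148  9042  12728  17302  22860
D2: 2198  2894  3686  4574  5558
D3: 696  792  888  984
D4: 96  96  96
Fourth differences constant at 96.
984 + 96 = 1080;  5558 + 1080 = 6638;  22860 + 6638 = 29498;  76445 + 29498 = 105943
1080 + 96 = 1176;  6638 + 1176 = 7814;  29498 + 7814 = 37312;  105943 + 37312 = 143255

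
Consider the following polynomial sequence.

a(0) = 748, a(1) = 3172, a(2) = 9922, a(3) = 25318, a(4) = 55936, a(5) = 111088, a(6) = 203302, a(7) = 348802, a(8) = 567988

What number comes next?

2424, 6750, 15396, 30618, 55152, 92214, 145500, 219186
4326, 8646, 15222, 24534, 37062, 53286, 73686
4320, 6576, 9312, 12528, 16224, 20400
2256, 2736, 3216, 3696, 4176
480, 480, 480, 480
The fifth differences are constant (480).
4176 + 480 = 4656;  20400 + 4656 = 25056;  73686 + 25056 = 98742;  219186 + 98742 = 317928;  567988 + 317928 = 885916

885916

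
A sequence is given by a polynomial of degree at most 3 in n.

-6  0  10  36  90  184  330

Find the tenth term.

1200

Δ: 6, 10, 26, 54, 94, 146
Δ²: 4, 16, 28, 40, 52
Δ³: 12, 12, 12, 12
Constant third difference = 12, so extend:
52 + 12 = 64;  146 + 64 = 210;  330 + 210 = 540
64 + 12 = 76;  210 + 76 = 286;  540 + 286 = 826
76 + 12 = 88;  286 + 88 = 374;  826 + 374 = 1200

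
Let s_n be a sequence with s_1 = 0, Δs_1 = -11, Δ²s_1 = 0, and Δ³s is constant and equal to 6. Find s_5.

Build the table forward from the leading diagonal:
D3: 6, 6, 6, 6, 6
D2: 0, 6, 12, 18, 24
D1: -11, -11, -5, 7, 25
s: 0, -11, -22, -27, -20

-20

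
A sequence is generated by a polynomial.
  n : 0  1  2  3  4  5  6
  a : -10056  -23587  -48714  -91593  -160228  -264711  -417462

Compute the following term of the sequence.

-633469

First differences: -13531  -25127  -42879  -68635  -104483  -152751
Second differences: -11596  -17752  -25756  -35848  -48268
Third differences: -6156  -8004  -10092  -12420
Fourth differences: -1848  -2088  -2328
Fifth differences: -240  -240
Constant fifth difference = -240, so extend:
-2328 − 240 = -2568;  -12420 − 2568 = -14988;  -48268 − 14988 = -63256;  -152751 − 63256 = -216007;  -417462 − 216007 = -633469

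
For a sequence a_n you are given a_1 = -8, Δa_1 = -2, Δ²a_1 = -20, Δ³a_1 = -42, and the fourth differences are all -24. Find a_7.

Build the table forward from the leading diagonal:
Δ⁴: -24, -24, -24, -24, -24, -24, -24
Δ³: -42, -66, -90, -114, -138, -162, -186
Δ²: -20, -62, -128, -218, -332, -470, -632
Δ: -2, -22, -84, -212, -430, -762, -1232
a: -8, -10, -32, -116, -328, -758, -1520

-1520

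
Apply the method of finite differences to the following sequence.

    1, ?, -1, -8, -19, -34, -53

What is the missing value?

Using the last 5 terms:
Δ: -7  -11  -15  -19
Δ²: -4  -4  -4
Constant second difference = -4.
Extend backward: -7 + 4 = -3;  -1 + 3 = 2

2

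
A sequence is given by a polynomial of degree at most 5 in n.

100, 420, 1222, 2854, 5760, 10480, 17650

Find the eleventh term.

86910

320 , 802 , 1632 , 2906 , 4720 , 7170
482 , 830 , 1274 , 1814 , 2450
348 , 444 , 540 , 636
96 , 96 , 96
The fourth differences are constant (96).
636 + 96 = 732;  2450 + 732 = 3182;  7170 + 3182 = 10352;  17650 + 10352 = 28002
732 + 96 = 828;  3182 + 828 = 4010;  10352 + 4010 = 14362;  28002 + 14362 = 42364
828 + 96 = 924;  4010 + 924 = 4934;  14362 + 4934 = 19296;  42364 + 19296 = 61660
924 + 96 = 1020;  4934 + 1020 = 5954;  19296 + 5954 = 25250;  61660 + 25250 = 86910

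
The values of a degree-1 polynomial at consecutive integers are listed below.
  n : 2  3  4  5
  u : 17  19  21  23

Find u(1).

2  2  2
The first differences are constant at 2.
Work back: 17 − 2 = 15

15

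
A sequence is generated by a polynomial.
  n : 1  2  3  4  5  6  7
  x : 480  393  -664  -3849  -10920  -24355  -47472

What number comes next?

-84549

Δ: -87  -1057  -3185  -7071  -13435  -23117
Δ²: -970  -2128  -3886  -6364  -9682
Δ³: -1158  -1758  -2478  -3318
Δ⁴: -600  -720  -840
Δ⁵: -120  -120
Constant fifth difference = -120, so extend:
-840 − 120 = -960;  -3318 − 960 = -4278;  -9682 − 4278 = -13960;  -23117 − 13960 = -37077;  -47472 − 37077 = -84549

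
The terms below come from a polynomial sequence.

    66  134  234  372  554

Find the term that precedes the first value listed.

24

First differences: 68  100  138  182
Second differences: 32  38  44
Third differences: 6  6
The third differences are constant at 6.
Work back: 32 − 6 = 26;  68 − 26 = 42;  66 − 42 = 24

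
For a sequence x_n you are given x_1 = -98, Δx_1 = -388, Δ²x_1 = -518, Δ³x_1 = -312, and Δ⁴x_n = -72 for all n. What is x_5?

Build the table forward from the leading diagonal:
Δ⁴: -72, -72, -72, -72, -72
Δ³: -312, -384, -456, -528, -600
Δ²: -518, -830, -1214, -1670, -2198
Δ: -388, -906, -1736, -2950, -4620
x: -98, -486, -1392, -3128, -6078

-6078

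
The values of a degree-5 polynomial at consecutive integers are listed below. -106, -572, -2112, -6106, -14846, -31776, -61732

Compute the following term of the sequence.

-466, -1540, -3994, -8740, -16930, -29956
-1074, -2454, -4746, -8190, -13026
-1380, -2292, -3444, -4836
-912, -1152, -1392
-240, -240
Constant fifth difference = -240, so extend:
-1392 − 240 = -1632;  -4836 − 1632 = -6468;  -13026 − 6468 = -19494;  -29956 − 19494 = -49450;  -61732 − 49450 = -111182

-111182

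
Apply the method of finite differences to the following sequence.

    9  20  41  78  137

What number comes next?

First differences: 11  21  37  59
Second differences: 10  16  22
Third differences: 6  6
Third differences constant at 6.
22 + 6 = 28;  59 + 28 = 87;  137 + 87 = 224

224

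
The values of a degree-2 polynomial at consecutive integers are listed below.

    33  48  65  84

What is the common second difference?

2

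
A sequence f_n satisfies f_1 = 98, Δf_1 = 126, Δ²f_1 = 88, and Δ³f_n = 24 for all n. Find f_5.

Build the table forward from the leading diagonal:
Third differences: 24  24  24  24  24
Second differences: 88  112  136  160  184
First differences: 126  214  326  462  622
f: 98  224  438  764  1226

1226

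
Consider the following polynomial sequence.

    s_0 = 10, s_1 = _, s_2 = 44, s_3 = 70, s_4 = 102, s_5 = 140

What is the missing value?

24

Using the last 4 terms:
First differences: 26  32  38
Second differences: 6  6
Constant second difference = 6.
Extend backward: 26 − 6 = 20;  44 − 20 = 24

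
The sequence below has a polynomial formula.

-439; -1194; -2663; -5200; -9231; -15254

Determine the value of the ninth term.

-755 , -1469 , -2537 , -4031 , -6023
-714 , -1068 , -1494 , -1992
-354 , -426 , -498
-72 , -72
Fourth differences constant at -72.
-498 − 72 = -570;  -1992 − 570 = -2562;  -6023 − 2562 = -8585;  -15254 − 8585 = -23839
-570 − 72 = -642;  -2562 − 642 = -3204;  -8585 − 3204 = -11789;  -23839 − 11789 = -35628
-642 − 72 = -714;  -3204 − 714 = -3918;  -11789 − 3918 = -15707;  -35628 − 15707 = -51335

-51335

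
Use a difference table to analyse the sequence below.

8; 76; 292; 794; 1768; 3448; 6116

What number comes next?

Δ: 68 , 216 , 502 , 974 , 1680 , 2668
Δ²: 148 , 286 , 472 , 706 , 988
Δ³: 138 , 186 , 234 , 282
Δ⁴: 48 , 48 , 48
Fourth differences constant at 48.
282 + 48 = 330;  988 + 330 = 1318;  2668 + 1318 = 3986;  6116 + 3986 = 10102

10102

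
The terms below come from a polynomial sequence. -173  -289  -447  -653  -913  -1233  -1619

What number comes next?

-116, -158, -206, -260, -320, -386
-42, -48, -54, -60, -66
-6, -6, -6, -6
Constant third difference = -6, so extend:
-66 − 6 = -72;  -386 − 72 = -458;  -1619 − 458 = -2077

-2077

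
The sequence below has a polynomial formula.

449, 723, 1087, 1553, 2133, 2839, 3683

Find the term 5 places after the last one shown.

10393

Δ: 274 , 364 , 466 , 580 , 706 , 844
Δ²: 90 , 102 , 114 , 126 , 138
Δ³: 12 , 12 , 12 , 12
Constant third difference = 12, so extend:
138 + 12 = 150;  844 + 150 = 994;  3683 + 994 = 4677
150 + 12 = 162;  994 + 162 = 1156;  4677 + 1156 = 5833
162 + 12 = 174;  1156 + 174 = 1330;  5833 + 1330 = 7163
174 + 12 = 186;  1330 + 186 = 1516;  7163 + 1516 = 8679
186 + 12 = 198;  1516 + 198 = 1714;  8679 + 1714 = 10393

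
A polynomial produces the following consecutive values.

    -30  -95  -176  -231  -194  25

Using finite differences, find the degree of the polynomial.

-65, -81, -55, 37, 219
-16, 26, 92, 182
42, 66, 90
24, 24
The fourth differences are constant, so the polynomial has degree 4.

4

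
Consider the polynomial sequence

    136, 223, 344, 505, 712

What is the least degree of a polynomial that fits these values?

3

D1: 87, 121, 161, 207
D2: 34, 40, 46
D3: 6, 6
The third differences are constant, so the polynomial has degree 3.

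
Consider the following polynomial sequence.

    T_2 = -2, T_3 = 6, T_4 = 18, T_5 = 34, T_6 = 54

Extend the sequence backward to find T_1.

Δ: 8, 12, 16, 20
Δ²: 4, 4, 4
The second differences are constant at 4.
Work back: 8 − 4 = 4;  -2 − 4 = -6

-6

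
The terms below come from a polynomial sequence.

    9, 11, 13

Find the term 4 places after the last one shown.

21

2, 2
The first differences are constant (2).
13 + 2 = 15
15 + 2 = 17
17 + 2 = 19
19 + 2 = 21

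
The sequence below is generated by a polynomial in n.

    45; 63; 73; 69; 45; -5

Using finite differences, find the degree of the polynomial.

3

First differences: 18, 10, -4, -24, -50
Second differences: -8, -14, -20, -26
Third differences: -6, -6, -6
The third differences are constant, so the polynomial has degree 3.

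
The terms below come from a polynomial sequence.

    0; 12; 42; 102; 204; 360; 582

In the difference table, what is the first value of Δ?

12

First differences: 12, 30, 60, 102, 156, 222
Second differences: 18, 30, 42, 54, 66
Third differences: 12, 12, 12, 12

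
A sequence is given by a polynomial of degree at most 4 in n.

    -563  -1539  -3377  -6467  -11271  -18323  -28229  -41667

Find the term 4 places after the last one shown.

-146819

-976, -1838, -3090, -4804, -7052, -9906, -13438
-862, -1252, -1714, -2248, -2854, -3532
-390, -462, -534, -606, -678
-72, -72, -72, -72
Constant fourth difference = -72, so extend:
-678 − 72 = -750;  -3532 − 750 = -4282;  -13438 − 4282 = -17720;  -41667 − 17720 = -59387
-750 − 72 = -822;  -4282 − 822 = -5104;  -17720 − 5104 = -22824;  -59387 − 22824 = -82211
-822 − 72 = -894;  -5104 − 894 = -5998;  -22824 − 5998 = -28822;  -82211 − 28822 = -111033
-894 − 72 = -966;  -5998 − 966 = -6964;  -28822 − 6964 = -35786;  -111033 − 35786 = -146819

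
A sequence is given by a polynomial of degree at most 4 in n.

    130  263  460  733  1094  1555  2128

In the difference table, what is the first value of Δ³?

First differences: 133, 197, 273, 361, 461, 573
Second differences: 64, 76, 88, 100, 112
Third differences: 12, 12, 12, 12

12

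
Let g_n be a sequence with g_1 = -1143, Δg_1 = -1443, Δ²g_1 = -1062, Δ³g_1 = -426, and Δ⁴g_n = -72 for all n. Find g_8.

-50976

Build the table forward from the leading diagonal:
Δ⁴: -72, -72, -72, -72, -72, -72, -72, -72
Δ³: -426, -498, -570, -642, -714, -786, -858, -930
Δ²: -1062, -1488, -1986, -2556, -3198, -3912, -4698, -5556
Δ: -1443, -2505, -3993, -5979, -8535, -11733, -15645, -20343
g: -1143, -2586, -5091, -9084, -15063, -23598, -35331, -50976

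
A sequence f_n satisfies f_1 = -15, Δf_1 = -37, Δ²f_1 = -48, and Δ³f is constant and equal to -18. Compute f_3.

-137

Build the table forward from the leading diagonal:
Third differences: -18  -18  -18
Second differences: -48  -66  -84
First differences: -37  -85  -151
f: -15  -52  -137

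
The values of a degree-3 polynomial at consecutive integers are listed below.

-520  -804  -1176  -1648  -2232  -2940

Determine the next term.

-3784

Δ: -284  -372  -472  -584  -708
Δ²: -88  -100  -112  -124
Δ³: -12  -12  -12
Third differences constant at -12.
-124 − 12 = -136;  -708 − 136 = -844;  -2940 − 844 = -3784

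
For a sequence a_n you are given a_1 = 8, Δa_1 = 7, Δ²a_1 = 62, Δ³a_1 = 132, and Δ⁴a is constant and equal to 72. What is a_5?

1008

Build the table forward from the leading diagonal:
Fourth differences: 72, 72, 72, 72, 72
Third differences: 132, 204, 276, 348, 420
Second differences: 62, 194, 398, 674, 1022
First differences: 7, 69, 263, 661, 1335
a: 8, 15, 84, 347, 1008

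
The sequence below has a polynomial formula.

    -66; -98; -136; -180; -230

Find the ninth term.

-490

Δ: -32 , -38 , -44 , -50
Δ²: -6 , -6 , -6
The second differences are constant (-6).
-50 − 6 = -56;  -230 − 56 = -286
-56 − 6 = -62;  -286 − 62 = -348
-62 − 6 = -68;  -348 − 68 = -416
-68 − 6 = -74;  -416 − 74 = -490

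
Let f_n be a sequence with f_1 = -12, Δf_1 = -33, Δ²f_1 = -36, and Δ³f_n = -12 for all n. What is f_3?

Build the table forward from the leading diagonal:
Third differences: -12, -12, -12
Second differences: -36, -48, -60
First differences: -33, -69, -117
f: -12, -45, -114

-114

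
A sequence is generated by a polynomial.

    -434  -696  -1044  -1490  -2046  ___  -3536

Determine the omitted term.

-2724

Using the first 5 terms:
First differences: -262, -348, -446, -556
Second differences: -86, -98, -110
Third differences: -12, -12
Constant third difference = -12.
Extend forward: -110 − 12 = -122;  -556 − 122 = -678;  -2046 − 678 = -2724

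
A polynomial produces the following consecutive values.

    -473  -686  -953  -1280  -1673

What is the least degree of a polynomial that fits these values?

Δ: -213, -267, -327, -393
Δ²: -54, -60, -66
Δ³: -6, -6
The third differences are constant, so the polynomial has degree 3.

3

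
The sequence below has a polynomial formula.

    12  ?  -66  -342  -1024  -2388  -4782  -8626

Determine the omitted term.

8

Using the last 6 terms:
Δ: -276, -682, -1364, -2394, -3844
Δ²: -406, -682, -1030, -1450
Δ³: -276, -348, -420
Δ⁴: -72, -72
Constant fourth difference = -72.
Extend backward: -276 + 72 = -204;  -406 + 204 = -202;  -276 + 202 = -74;  -66 + 74 = 8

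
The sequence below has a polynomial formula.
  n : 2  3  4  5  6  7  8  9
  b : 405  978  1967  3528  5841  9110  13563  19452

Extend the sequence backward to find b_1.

573, 989, 1561, 2313, 3269, 4453, 5889
416, 572, 752, 956, 1184, 1436
156, 180, 204, 228, 252
24, 24, 24, 24
The fourth differences are constant at 24.
Work back: 156 − 24 = 132;  416 − 132 = 284;  573 − 284 = 289;  405 − 289 = 116

116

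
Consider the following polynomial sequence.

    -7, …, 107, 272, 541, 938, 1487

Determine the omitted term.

22

Using the last 5 terms:
First differences: 165  269  397  549
Second differences: 104  128  152
Third differences: 24  24
Constant third difference = 24.
Extend backward: 104 − 24 = 80;  165 − 80 = 85;  107 − 85 = 22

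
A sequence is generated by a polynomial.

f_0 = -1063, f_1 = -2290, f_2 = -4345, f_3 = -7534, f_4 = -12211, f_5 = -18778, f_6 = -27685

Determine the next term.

D1: -1227, -2055, -3189, -4677, -6567, -8907
D2: -828, -1134, -1488, -1890, -2340
D3: -306, -354, -402, -450
D4: -48, -48, -48
Constant fourth difference = -48, so extend:
-450 − 48 = -498;  -2340 − 498 = -2838;  -8907 − 2838 = -11745;  -27685 − 11745 = -39430

-39430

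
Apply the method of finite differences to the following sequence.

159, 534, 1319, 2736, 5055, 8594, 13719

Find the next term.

375 , 785 , 1417 , 2319 , 3539 , 5125
410 , 632 , 902 , 1220 , 1586
222 , 270 , 318 , 366
48 , 48 , 48
Fourth differences constant at 48.
366 + 48 = 414;  1586 + 414 = 2000;  5125 + 2000 = 7125;  13719 + 7125 = 20844

20844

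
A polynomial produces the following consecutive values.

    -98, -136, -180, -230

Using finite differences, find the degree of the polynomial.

D1: -38, -44, -50
D2: -6, -6
The second differences are constant, so the polynomial has degree 2.

2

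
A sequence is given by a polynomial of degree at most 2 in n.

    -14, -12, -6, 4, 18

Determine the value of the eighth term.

84

Δ: 2, 6, 10, 14
Δ²: 4, 4, 4
Second differences constant at 4.
14 + 4 = 18;  18 + 18 = 36
18 + 4 = 22;  36 + 22 = 58
22 + 4 = 26;  58 + 26 = 84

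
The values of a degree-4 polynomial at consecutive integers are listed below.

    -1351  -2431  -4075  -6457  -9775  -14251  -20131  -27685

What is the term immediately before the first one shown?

-685

First differences: -1080  -1644  -2382  -3318  -4476  -5880  -7554
Second differences: -564  -738  -936  -1158  -1404  -1674
Third differences: -174  -198  -222  -246  -270
Fourth differences: -24  -24  -24  -24
The fourth differences are constant at -24.
Work back: -174 + 24 = -150;  -564 + 150 = -414;  -1080 + 414 = -666;  -1351 + 666 = -685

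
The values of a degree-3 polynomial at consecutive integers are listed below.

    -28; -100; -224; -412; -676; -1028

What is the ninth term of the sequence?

-2732

First differences: -72  -124  -188  -264  -352
Second differences: -52  -64  -76  -88
Third differences: -12  -12  -12
Constant third difference = -12, so extend:
-88 − 12 = -100;  -352 − 100 = -452;  -1028 − 452 = -1480
-100 − 12 = -112;  -452 − 112 = -564;  -1480 − 564 = -2044
-112 − 12 = -124;  -564 − 124 = -688;  -2044 − 688 = -2732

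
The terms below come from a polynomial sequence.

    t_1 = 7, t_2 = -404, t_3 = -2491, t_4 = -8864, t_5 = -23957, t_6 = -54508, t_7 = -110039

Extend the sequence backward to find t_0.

First differences: -411  -2087  -6373  -15093  -30551  -55531
Second differences: -1676  -4286  -8720  -15458  -24980
Third differences: -2610  -4434  -6738  -9522
Fourth differences: -1824  -2304  -2784
Fifth differences: -480  -480
The fifth differences are constant at -480.
Work back: -1824 + 480 = -1344;  -2610 + 1344 = -1266;  -1676 + 1266 = -410;  -411 + 410 = -1;  7 + 1 = 8

8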